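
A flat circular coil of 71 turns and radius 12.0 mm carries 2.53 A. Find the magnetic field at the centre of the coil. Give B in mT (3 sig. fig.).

For an N-turn flat coil, B = Nμ₀I/(2R) with R = 0.012 m.
B = 71 × 1.32×10⁻⁴ T = 9.41×10⁻³ T.

B ≈ 9.41 mT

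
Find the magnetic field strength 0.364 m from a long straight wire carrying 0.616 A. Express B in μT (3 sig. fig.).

For an infinitely long straight wire, B = μ₀I/(2πd).
B = (4π×10⁻⁷ × 0.616) / (2π × 0.364) = 3.38×10⁻⁷ T.

B ≈ 0.338 μT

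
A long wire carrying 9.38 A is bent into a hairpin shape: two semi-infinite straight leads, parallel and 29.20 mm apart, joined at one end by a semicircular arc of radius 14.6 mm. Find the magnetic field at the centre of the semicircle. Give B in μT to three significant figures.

B ≈ 330 μT

The semicircular arc contributes B_arc = μ₀I·π/(4πR) = μ₀I/(4R) = 2.02×10⁻⁴ T.
Each semi-infinite lead is at perpendicular distance R = 0.0146 m from the centre, with the perpendicular foot at its near end, so it contributes μ₀I/(4πR); both point the same way, together 1.28×10⁻⁴ T.
Arc and leads all point the same direction: B = 2.02×10⁻⁴ + 1.28×10⁻⁴ = 3.30×10⁻⁴ T.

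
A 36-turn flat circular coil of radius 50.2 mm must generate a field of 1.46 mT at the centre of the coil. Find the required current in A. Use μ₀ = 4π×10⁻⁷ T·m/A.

I ≈ 3.24 A

For an N-turn coil, B = Nμ₀I/(2R) with R = 0.0502 m, so I = 2RB/(Nμ₀) = 2 × 0.0502 × 1.46×10⁻³ / (36 × 4π×10⁻⁷) = 3.24 A.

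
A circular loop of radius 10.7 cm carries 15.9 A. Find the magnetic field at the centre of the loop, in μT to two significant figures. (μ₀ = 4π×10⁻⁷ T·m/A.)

B ≈ 93 μT

At the centre of a circular loop the Biot–Savart law gives B = μ₀I/(2R).
B = (4π×10⁻⁷ × 15.9) / (2 × 0.107) = 9.34×10⁻⁵ T.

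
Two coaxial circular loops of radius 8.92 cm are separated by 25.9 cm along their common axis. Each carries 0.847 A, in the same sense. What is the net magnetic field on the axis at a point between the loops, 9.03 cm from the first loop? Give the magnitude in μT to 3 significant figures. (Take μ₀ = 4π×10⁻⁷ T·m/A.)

B ≈ 2.68 μT

Each loop contributes B = μ₀IR²/[2(R²+z²)^(3/2)] on the axis, with z measured from that loop.
Loop 1 (z = 0.0903 m): B₁ = 2.07×10⁻⁶ T. Loop 2 (z = 0.1687 m): B₂ = 6.09×10⁻⁷ T.
The fields add: B = B₁ + B₂ = 2.68×10⁻⁶ T.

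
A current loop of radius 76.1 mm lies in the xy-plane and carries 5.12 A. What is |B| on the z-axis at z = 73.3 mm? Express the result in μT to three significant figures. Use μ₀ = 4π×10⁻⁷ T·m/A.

B ≈ 15.8 μT

On the axis of a circular loop, B = μ₀IR² / [2(R²+z²)^(3/2)].
R² + z² = (0.0761)² + (0.0733)² = 0.01116 m², and (R²+z²)^(3/2) = 1.18×10⁻³ m³.
B = (4π×10⁻⁷ × 5.12 × 0.005791) / (2 × 1.18×10⁻³) = 1.58×10⁻⁵ T.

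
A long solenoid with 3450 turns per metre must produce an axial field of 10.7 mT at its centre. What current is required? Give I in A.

Inside a long solenoid B = μ₀nI with n = 3450 m⁻¹, so I = B/(μ₀n).
I = 1.07×10⁻² / (4π×10⁻⁷ × 3450) = 2.47 A.

I ≈ 2.47 A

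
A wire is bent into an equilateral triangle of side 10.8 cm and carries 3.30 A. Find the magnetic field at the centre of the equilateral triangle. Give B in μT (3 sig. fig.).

Each side is a finite straight segment at perpendicular distance d = a/(2 tan(π/3)) = 0.03118 m from the centre, with end-angles ±π/3.
One side contributes B₁ = (μ₀I/4πd)·2 sin(π/3) = 1.83×10⁻⁵ T.
All 3 sides add in the same direction: B = 3 × 1.83×10⁻⁵ = 5.50×10⁻⁵ T.

B ≈ 55.0 μT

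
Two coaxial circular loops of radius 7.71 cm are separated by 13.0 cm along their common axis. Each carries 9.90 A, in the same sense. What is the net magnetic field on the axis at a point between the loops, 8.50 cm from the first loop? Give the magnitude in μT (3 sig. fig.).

Each loop contributes B = μ₀IR²/[2(R²+z²)^(3/2)] on the axis, with z measured from that loop.
Loop 1 (z = 0.085 m): B₁ = 2.45×10⁻⁵ T. Loop 2 (z = 0.045 m): B₂ = 5.20×10⁻⁵ T.
The fields add: B = B₁ + B₂ = 7.64×10⁻⁵ T.

B ≈ 76.4 μT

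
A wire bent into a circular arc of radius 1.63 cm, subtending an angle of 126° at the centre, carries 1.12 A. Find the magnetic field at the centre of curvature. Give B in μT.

B ≈ 15.1 μT

The Biot–Savart field of a circular arc at its centre is B = μ₀Iφ/(4πR), with φ = 2.199 rad.
B = (4π×10⁻⁷ × 1.12 × 2.199) / (4π × 0.0163) = 1.51×10⁻⁵ T.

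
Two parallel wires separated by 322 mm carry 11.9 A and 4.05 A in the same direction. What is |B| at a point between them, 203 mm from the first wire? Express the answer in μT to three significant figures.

B ≈ 4.92 μT

Each long wire gives B = μ₀I/(2πd). Distances are d₁ = 0.203 m and d₂ = 0.119 m.
B₁ = 1.17×10⁻⁵ T, B₂ = 6.81×10⁻⁶ T.
Between parallel currents the two contributions point in opposite directions, so they subtract. B = |B₁ − B₂| = |1.17×10⁻⁵ − 6.81×10⁻⁶| = 4.92×10⁻⁶ T.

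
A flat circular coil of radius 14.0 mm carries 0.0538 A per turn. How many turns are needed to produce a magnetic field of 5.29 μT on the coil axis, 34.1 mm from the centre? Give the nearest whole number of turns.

N = 40

For an N-turn coil, B = Nμ₀IR²/[2(R²+z²)^(3/2)]. A single turn gives B₁ = 1.32×10⁻⁷ T with R = 0.014 m, z = 0.0341 m.
N = B/B₁ = 5.29×10⁻⁶ / 1.32×10⁻⁷ = 39.99.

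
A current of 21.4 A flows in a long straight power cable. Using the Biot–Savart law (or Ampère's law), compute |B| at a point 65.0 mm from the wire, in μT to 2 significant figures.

For an infinitely long straight wire, B = μ₀I/(2πd).
B = (4π×10⁻⁷ × 21.4) / (2π × 0.065) = 6.58×10⁻⁵ T.

B ≈ 66 μT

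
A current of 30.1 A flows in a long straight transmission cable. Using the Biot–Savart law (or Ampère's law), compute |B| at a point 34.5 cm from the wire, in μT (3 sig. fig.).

B ≈ 17.4 μT

For an infinitely long straight wire, B = μ₀I/(2πd).
B = (4π×10⁻⁷ × 30.1) / (2π × 0.345) = 1.74×10⁻⁵ T.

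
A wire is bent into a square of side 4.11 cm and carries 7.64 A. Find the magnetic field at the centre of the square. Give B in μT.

Each side is a finite straight segment at perpendicular distance d = a/(2 tan(π/4)) = 0.02055 m from the centre, with end-angles ±π/4.
One side contributes B₁ = (μ₀I/4πd)·2 sin(π/4) = 5.26×10⁻⁵ T.
All 4 sides add in the same direction: B = 4 × 5.26×10⁻⁵ = 2.10×10⁻⁴ T.

B ≈ 210 μT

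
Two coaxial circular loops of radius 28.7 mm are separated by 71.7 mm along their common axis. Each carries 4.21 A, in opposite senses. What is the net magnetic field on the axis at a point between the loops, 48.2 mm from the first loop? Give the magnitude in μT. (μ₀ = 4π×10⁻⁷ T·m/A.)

Each loop contributes B = μ₀IR²/[2(R²+z²)^(3/2)] on the axis, with z measured from that loop.
Loop 1 (z = 0.0482 m): B₁ = 1.23×10⁻⁵ T. Loop 2 (z = 0.0235 m): B₂ = 4.27×10⁻⁵ T.
The fields oppose: B = |B₁ − B₂| = 3.03×10⁻⁵ T.

B ≈ 30.3 μT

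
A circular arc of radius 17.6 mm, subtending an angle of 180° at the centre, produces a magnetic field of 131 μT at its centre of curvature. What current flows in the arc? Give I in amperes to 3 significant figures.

For a circular arc, B = μ₀Iφ/(4πR) with φ in radians; here φ = 3.142 rad.
So I = 4πRB/(μ₀φ) = 4π × 0.0176 × 1.31×10⁻⁴ / (4π×10⁻⁷ × 3.142) = 7.34 A.

I ≈ 7.34 A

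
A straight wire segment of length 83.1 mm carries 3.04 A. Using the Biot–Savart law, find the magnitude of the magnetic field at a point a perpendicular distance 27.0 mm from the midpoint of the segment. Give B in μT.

B ≈ 18.9 μT

For a finite straight segment, B = (μ₀I/4πd)(sinθ₁ + sinθ₂), where θ₁, θ₂ are the angles from the perpendicular to each end.
The perpendicular from the point meets the wire at its midpoint, so each end is L/2 = 0.04155 m away along the wire.
sinθ₁ = 0.04155/√(0.04155²+0.027²) = 0.8385; sinθ₂ = 0.04155/√(0.04155²+0.027²) = 0.8385.
B = (4π×10⁻⁷ × 3.04) / (4π × 0.027) × (0.8385 + 0.8385) = 1.89×10⁻⁵ T.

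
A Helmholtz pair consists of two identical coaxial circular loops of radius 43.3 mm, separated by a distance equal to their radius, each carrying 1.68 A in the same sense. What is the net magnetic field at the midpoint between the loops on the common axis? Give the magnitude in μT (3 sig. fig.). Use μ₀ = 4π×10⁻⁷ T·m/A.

Each loop contributes B = μ₀IR²/[2(R²+z²)^(3/2)] on the axis, with z measured from that loop.
Loop 1 (z = 0.02165 m): B₁ = 1.74×10⁻⁵ T. Loop 2 (z = 0.02165 m): B₂ = 1.74×10⁻⁵ T.
The fields add: B = B₁ + B₂ = 3.49×10⁻⁵ T.

B ≈ 34.9 μT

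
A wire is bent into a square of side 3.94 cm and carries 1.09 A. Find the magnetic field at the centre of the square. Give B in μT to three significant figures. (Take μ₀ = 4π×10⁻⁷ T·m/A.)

B ≈ 31.3 μT

Each side is a finite straight segment at perpendicular distance d = a/(2 tan(π/4)) = 0.0197 m from the centre, with end-angles ±π/4.
One side contributes B₁ = (μ₀I/4πd)·2 sin(π/4) = 7.82×10⁻⁶ T.
All 4 sides add in the same direction: B = 4 × 7.82×10⁻⁶ = 3.13×10⁻⁵ T.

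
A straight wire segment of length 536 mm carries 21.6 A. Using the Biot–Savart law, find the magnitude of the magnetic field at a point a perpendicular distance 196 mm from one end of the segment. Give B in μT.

For a finite straight segment, B = (μ₀I/4πd)(sinθ₁ + sinθ₂), where θ₁, θ₂ are the angles from the perpendicular to each end.
The perpendicular foot is at one end, so the two end-offsets along the wire are 0 and L = 0.536 m.
sinθ₁ = 0/√(0²+0.196²) = 0.0000; sinθ₂ = 0.536/√(0.536²+0.196²) = 0.9392.
B = (4π×10⁻⁷ × 21.6) / (4π × 0.196) × (0.0000 + 0.9392) = 1.04×10⁻⁵ T.

B ≈ 10.4 μT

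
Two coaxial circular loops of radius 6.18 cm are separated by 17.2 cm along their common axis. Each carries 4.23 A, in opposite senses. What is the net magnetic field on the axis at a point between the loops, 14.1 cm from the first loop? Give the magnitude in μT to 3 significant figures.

B ≈ 27.9 μT

Each loop contributes B = μ₀IR²/[2(R²+z²)^(3/2)] on the axis, with z measured from that loop.
Loop 1 (z = 0.141 m): B₁ = 2.78×10⁻⁶ T. Loop 2 (z = 0.031 m): B₂ = 3.07×10⁻⁵ T.
The fields oppose: B = |B₁ − B₂| = 2.79×10⁻⁵ T.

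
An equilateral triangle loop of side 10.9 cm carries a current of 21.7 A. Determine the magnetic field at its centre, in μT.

B ≈ 358 μT

Each side is a finite straight segment at perpendicular distance d = a/(2 tan(π/3)) = 0.03147 m from the centre, with end-angles ±π/3.
One side contributes B₁ = (μ₀I/4πd)·2 sin(π/3) = 1.19×10⁻⁴ T.
All 3 sides add in the same direction: B = 3 × 1.19×10⁻⁴ = 3.58×10⁻⁴ T.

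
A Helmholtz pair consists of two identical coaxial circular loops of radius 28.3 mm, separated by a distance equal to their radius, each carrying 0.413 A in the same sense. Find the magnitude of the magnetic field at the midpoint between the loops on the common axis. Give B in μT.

B ≈ 13.1 μT

Each loop contributes B = μ₀IR²/[2(R²+z²)^(3/2)] on the axis, with z measured from that loop.
Loop 1 (z = 0.01415 m): B₁ = 6.56×10⁻⁶ T. Loop 2 (z = 0.01415 m): B₂ = 6.56×10⁻⁶ T.
The fields add: B = B₁ + B₂ = 1.31×10⁻⁵ T.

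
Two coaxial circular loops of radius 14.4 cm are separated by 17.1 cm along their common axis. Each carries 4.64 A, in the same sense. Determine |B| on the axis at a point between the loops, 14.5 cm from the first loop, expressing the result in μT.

B ≈ 26.4 μT

Each loop contributes B = μ₀IR²/[2(R²+z²)^(3/2)] on the axis, with z measured from that loop.
Loop 1 (z = 0.145 m): B₁ = 7.08×10⁻⁶ T. Loop 2 (z = 0.026 m): B₂ = 1.93×10⁻⁵ T.
The fields add: B = B₁ + B₂ = 2.64×10⁻⁵ T.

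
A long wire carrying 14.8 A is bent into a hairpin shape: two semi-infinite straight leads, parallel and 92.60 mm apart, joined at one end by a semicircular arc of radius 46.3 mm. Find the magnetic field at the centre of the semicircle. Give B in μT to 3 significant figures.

B ≈ 164 μT

The semicircular arc contributes B_arc = μ₀I·π/(4πR) = μ₀I/(4R) = 1.00×10⁻⁴ T.
Each semi-infinite lead is at perpendicular distance R = 0.0463 m from the centre, with the perpendicular foot at its near end, so it contributes μ₀I/(4πR); both point the same way, together 6.39×10⁻⁵ T.
Arc and leads all point the same direction: B = 1.00×10⁻⁴ + 6.39×10⁻⁵ = 1.64×10⁻⁴ T.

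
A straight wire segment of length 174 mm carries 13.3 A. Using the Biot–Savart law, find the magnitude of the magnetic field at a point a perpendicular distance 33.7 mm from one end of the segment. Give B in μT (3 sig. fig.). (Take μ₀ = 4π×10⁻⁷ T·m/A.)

For a finite straight segment, B = (μ₀I/4πd)(sinθ₁ + sinθ₂), where θ₁, θ₂ are the angles from the perpendicular to each end.
The perpendicular foot is at one end, so the two end-offsets along the wire are 0 and L = 0.174 m.
sinθ₁ = 0/√(0²+0.0337²) = 0.0000; sinθ₂ = 0.174/√(0.174²+0.0337²) = 0.9818.
B = (4π×10⁻⁷ × 13.3) / (4π × 0.0337) × (0.0000 + 0.9818) = 3.87×10⁻⁵ T.

B ≈ 38.7 μT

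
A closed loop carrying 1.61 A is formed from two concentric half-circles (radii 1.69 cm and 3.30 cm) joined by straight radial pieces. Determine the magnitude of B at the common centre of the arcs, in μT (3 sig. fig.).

B ≈ 14.6 μT

The radial connectors point toward the centre, so dl × r̂ = 0 and they contribute nothing.
Each semicircle gives μ₀I/(4R): inner arc 2.99×10⁻⁵ T, outer arc 1.53×10⁻⁵ T.
The two arcs carry current in opposite angular senses, so their fields oppose: B = |2.99×10⁻⁵ − 1.53×10⁻⁵| = 1.46×10⁻⁵ T.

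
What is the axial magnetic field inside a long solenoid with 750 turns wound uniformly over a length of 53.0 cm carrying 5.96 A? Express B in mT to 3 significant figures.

B ≈ 10.6 mT

Inside a long solenoid, B = μ₀nI with n = 1415 turns/m.
B = 4π×10⁻⁷ × 1415 × 5.96 = 1.06×10⁻² T.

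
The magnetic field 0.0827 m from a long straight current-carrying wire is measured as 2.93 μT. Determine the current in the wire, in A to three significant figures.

For a long straight wire B = μ₀I/(2πd), so I = 2πdB/μ₀.
I = 2π × 0.0827 × 2.93×10⁻⁶ / (4π×10⁻⁷) = 1.21 A.

I ≈ 1.21 A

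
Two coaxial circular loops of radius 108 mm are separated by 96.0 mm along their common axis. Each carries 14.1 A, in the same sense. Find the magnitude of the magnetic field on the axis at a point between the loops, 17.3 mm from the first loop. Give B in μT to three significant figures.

Each loop contributes B = μ₀IR²/[2(R²+z²)^(3/2)] on the axis, with z measured from that loop.
Loop 1 (z = 0.0173 m): B₁ = 7.90×10⁻⁵ T. Loop 2 (z = 0.0787 m): B₂ = 4.33×10⁻⁵ T.
The fields add: B = B₁ + B₂ = 1.22×10⁻⁴ T.

B ≈ 122 μT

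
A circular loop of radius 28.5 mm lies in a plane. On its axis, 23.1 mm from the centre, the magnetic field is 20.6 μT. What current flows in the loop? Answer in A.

I ≈ 1.99 A

On the axis of a loop, B = μ₀IR²/[2(R²+z²)^(3/2)], so I = 2B(R²+z²)^(3/2)/(μ₀R²).
R² + z² = 0.0008123 + 0.0005336 = 0.001346 m²; raised to 3/2 gives 4.94×10⁻⁵ m³.
I = 2 × 2.06×10⁻⁵ × 4.94×10⁻⁵ / (1.26×10⁻⁶ × 0.0008123) = 1.99 A.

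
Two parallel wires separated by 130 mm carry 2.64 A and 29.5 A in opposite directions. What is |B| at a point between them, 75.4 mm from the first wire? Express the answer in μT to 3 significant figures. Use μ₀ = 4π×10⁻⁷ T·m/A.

Each long wire gives B = μ₀I/(2πd). Distances are d₁ = 0.0754 m and d₂ = 0.0546 m.
B₁ = 7.00×10⁻⁶ T, B₂ = 1.08×10⁻⁴ T.
Between antiparallel currents both contributions point the same way, so they add. B = B₁ + B₂ = 7.00×10⁻⁶ + 1.08×10⁻⁴ = 1.15×10⁻⁴ T.

B ≈ 115 μT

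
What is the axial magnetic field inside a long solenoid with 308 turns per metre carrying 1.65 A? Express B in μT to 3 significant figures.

B ≈ 639 μT

Inside a long solenoid, B = μ₀nI with n = 308 turns/m.
B = 4π×10⁻⁷ × 308 × 1.65 = 6.39×10⁻⁴ T.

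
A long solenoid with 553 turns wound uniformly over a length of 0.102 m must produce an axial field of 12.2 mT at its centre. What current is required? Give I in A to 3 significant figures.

Inside a long solenoid B = μ₀nI with n = 5422 m⁻¹, so I = B/(μ₀n).
I = 1.22×10⁻² / (4π×10⁻⁷ × 5422) = 1.79 A.

I ≈ 1.79 A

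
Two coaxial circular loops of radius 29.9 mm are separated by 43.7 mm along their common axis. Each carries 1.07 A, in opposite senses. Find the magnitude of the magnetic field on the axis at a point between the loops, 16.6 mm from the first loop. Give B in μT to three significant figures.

B ≈ 5.88 μT

Each loop contributes B = μ₀IR²/[2(R²+z²)^(3/2)] on the axis, with z measured from that loop.
Loop 1 (z = 0.0166 m): B₁ = 1.50×10⁻⁵ T. Loop 2 (z = 0.0271 m): B₂ = 9.15×10⁻⁶ T.
The fields oppose: B = |B₁ − B₂| = 5.88×10⁻⁶ T.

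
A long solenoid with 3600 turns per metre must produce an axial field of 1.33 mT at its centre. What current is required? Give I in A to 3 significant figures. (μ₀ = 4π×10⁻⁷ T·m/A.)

I ≈ 0.294 A

Inside a long solenoid B = μ₀nI with n = 3600 m⁻¹, so I = B/(μ₀n).
I = 1.33×10⁻³ / (4π×10⁻⁷ × 3600) = 0.294 A.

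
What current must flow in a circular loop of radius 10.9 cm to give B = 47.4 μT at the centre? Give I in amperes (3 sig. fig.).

At the centre of a circular loop B = μ₀I/(2R), so I = 2RB/μ₀.
With R = 0.109 m, I = 2 × 0.109 × 4.74×10⁻⁵ / (4π×10⁻⁷) = 8.22 A.

I ≈ 8.22 A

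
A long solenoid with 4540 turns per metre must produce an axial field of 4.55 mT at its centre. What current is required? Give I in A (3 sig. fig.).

I ≈ 0.798 A

Inside a long solenoid B = μ₀nI with n = 4540 m⁻¹, so I = B/(μ₀n).
I = 4.55×10⁻³ / (4π×10⁻⁷ × 4540) = 0.798 A.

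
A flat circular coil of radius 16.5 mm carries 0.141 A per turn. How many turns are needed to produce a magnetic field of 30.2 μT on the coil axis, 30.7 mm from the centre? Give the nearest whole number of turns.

For an N-turn coil, B = Nμ₀IR²/[2(R²+z²)^(3/2)]. A single turn gives B₁ = 5.70×10⁻⁷ T with R = 0.0165 m, z = 0.0307 m.
N = B/B₁ = 3.02×10⁻⁵ / 5.70×10⁻⁷ = 53.01.

N = 53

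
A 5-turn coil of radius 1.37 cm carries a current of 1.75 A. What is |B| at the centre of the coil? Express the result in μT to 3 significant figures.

For an N-turn flat coil, B = Nμ₀I/(2R) with R = 0.0137 m.
B = 5 × 8.03×10⁻⁵ T = 4.01×10⁻⁴ T.

B ≈ 401 μT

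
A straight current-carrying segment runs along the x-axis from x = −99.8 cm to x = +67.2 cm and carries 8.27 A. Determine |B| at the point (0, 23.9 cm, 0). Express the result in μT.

B ≈ 6.63 μT

For a finite straight segment, B = (μ₀I/4πd)(sinθ₁ + sinθ₂), where θ₁, θ₂ are the angles from the perpendicular to each end.
The perpendicular distance is d = 0.239 m; the end-offsets along the wire are a = 0.998 m and b = 0.672 m.
sinθ₁ = 0.998/√(0.998²+0.239²) = 0.9725; sinθ₂ = 0.672/√(0.672²+0.239²) = 0.9422.
B = (4π×10⁻⁷ × 8.27) / (4π × 0.239) × (0.9725 + 0.9422) = 6.63×10⁻⁶ T.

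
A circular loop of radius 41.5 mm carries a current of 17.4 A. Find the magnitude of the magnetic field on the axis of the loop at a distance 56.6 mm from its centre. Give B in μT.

On the axis of a circular loop, B = μ₀IR² / [2(R²+z²)^(3/2)].
R² + z² = (0.0415)² + (0.0566)² = 0.004926 m², and (R²+z²)^(3/2) = 3.46×10⁻⁴ m³.
B = (4π×10⁻⁷ × 17.4 × 0.001722) / (2 × 3.46×10⁻⁴) = 5.45×10⁻⁵ T.

B ≈ 54.5 μT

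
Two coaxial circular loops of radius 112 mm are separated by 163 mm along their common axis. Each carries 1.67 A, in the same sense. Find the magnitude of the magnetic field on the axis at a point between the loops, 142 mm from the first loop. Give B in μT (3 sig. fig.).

B ≈ 11.1 μT

Each loop contributes B = μ₀IR²/[2(R²+z²)^(3/2)] on the axis, with z measured from that loop.
Loop 1 (z = 0.142 m): B₁ = 2.23×10⁻⁶ T. Loop 2 (z = 0.021 m): B₂ = 8.90×10⁻⁶ T.
The fields add: B = B₁ + B₂ = 1.11×10⁻⁵ T.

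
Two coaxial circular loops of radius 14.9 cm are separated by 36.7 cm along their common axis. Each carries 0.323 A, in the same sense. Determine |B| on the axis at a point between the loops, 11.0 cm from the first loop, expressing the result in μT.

B ≈ 0.881 μT

Each loop contributes B = μ₀IR²/[2(R²+z²)^(3/2)] on the axis, with z measured from that loop.
Loop 1 (z = 0.11 m): B₁ = 7.09×10⁻⁷ T. Loop 2 (z = 0.257 m): B₂ = 1.72×10⁻⁷ T.
The fields add: B = B₁ + B₂ = 8.81×10⁻⁷ T.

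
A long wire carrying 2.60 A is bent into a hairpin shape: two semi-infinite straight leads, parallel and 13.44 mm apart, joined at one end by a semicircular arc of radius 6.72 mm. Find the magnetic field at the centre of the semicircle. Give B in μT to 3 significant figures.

The semicircular arc contributes B_arc = μ₀I·π/(4πR) = μ₀I/(4R) = 1.22×10⁻⁴ T.
Each semi-infinite lead is at perpendicular distance R = 0.00672 m from the centre, with the perpendicular foot at its near end, so it contributes μ₀I/(4πR); both point the same way, together 7.74×10⁻⁵ T.
Arc and leads all point the same direction: B = 1.22×10⁻⁴ + 7.74×10⁻⁵ = 1.99×10⁻⁴ T.

B ≈ 199 μT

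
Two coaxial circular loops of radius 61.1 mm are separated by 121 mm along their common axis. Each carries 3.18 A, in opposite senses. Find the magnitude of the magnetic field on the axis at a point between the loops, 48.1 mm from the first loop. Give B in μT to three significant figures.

Each loop contributes B = μ₀IR²/[2(R²+z²)^(3/2)] on the axis, with z measured from that loop.
Loop 1 (z = 0.0481 m): B₁ = 1.59×10⁻⁵ T. Loop 2 (z = 0.0729 m): B₂ = 8.67×10⁻⁶ T.
The fields oppose: B = |B₁ − B₂| = 7.20×10⁻⁶ T.

B ≈ 7.20 μT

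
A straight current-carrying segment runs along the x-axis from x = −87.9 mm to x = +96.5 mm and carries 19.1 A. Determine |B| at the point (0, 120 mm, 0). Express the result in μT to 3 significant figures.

B ≈ 19.4 μT

For a finite straight segment, B = (μ₀I/4πd)(sinθ₁ + sinθ₂), where θ₁, θ₂ are the angles from the perpendicular to each end.
The perpendicular distance is d = 0.12 m; the end-offsets along the wire are a = 0.0879 m and b = 0.0965 m.
sinθ₁ = 0.0879/√(0.0879²+0.12²) = 0.5909; sinθ₂ = 0.0965/√(0.0965²+0.12²) = 0.6267.
B = (4π×10⁻⁷ × 19.1) / (4π × 0.12) × (0.5909 + 0.6267) = 1.94×10⁻⁵ T.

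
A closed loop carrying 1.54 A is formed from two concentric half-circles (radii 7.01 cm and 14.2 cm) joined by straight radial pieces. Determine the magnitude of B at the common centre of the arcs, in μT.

B ≈ 3.49 μT

The radial connectors point toward the centre, so dl × r̂ = 0 and they contribute nothing.
Each semicircle gives μ₀I/(4R): inner arc 6.90×10⁻⁶ T, outer arc 3.41×10⁻⁶ T.
The two arcs carry current in opposite angular senses, so their fields oppose: B = |6.90×10⁻⁶ − 3.41×10⁻⁶| = 3.49×10⁻⁶ T.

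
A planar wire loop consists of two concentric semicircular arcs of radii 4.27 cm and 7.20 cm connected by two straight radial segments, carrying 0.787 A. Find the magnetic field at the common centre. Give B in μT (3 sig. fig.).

B ≈ 2.36 μT

The radial connectors point toward the centre, so dl × r̂ = 0 and they contribute nothing.
Each semicircle gives μ₀I/(4R): inner arc 5.79×10⁻⁶ T, outer arc 3.43×10⁻⁶ T.
The two arcs carry current in opposite angular senses, so their fields oppose: B = |5.79×10⁻⁶ − 3.43×10⁻⁶| = 2.36×10⁻⁶ T.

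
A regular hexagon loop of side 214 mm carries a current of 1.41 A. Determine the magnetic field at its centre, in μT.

Each side is a finite straight segment at perpendicular distance d = a/(2 tan(π/6)) = 0.1853 m from the centre, with end-angles ±π/6.
One side contributes B₁ = (μ₀I/4πd)·2 sin(π/6) = 7.61×10⁻⁷ T.
All 6 sides add in the same direction: B = 6 × 7.61×10⁻⁷ = 4.56×10⁻⁶ T.

B ≈ 4.56 μT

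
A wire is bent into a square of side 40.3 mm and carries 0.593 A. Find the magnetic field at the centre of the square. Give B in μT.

Each side is a finite straight segment at perpendicular distance d = a/(2 tan(π/4)) = 0.02015 m from the centre, with end-angles ±π/4.
One side contributes B₁ = (μ₀I/4πd)·2 sin(π/4) = 4.16×10⁻⁶ T.
All 4 sides add in the same direction: B = 4 × 4.16×10⁻⁶ = 1.66×10⁻⁵ T.

B ≈ 16.6 μT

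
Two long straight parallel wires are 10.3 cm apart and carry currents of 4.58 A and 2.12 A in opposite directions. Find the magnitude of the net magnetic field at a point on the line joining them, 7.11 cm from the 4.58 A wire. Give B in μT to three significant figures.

Each long wire gives B = μ₀I/(2πd). Distances are d₁ = 0.0711 m and d₂ = 0.0319 m.
B₁ = 1.29×10⁻⁵ T, B₂ = 1.33×10⁻⁵ T.
Between antiparallel currents both contributions point the same way, so they add. B = B₁ + B₂ = 1.29×10⁻⁵ + 1.33×10⁻⁵ = 2.62×10⁻⁵ T.

B ≈ 26.2 μT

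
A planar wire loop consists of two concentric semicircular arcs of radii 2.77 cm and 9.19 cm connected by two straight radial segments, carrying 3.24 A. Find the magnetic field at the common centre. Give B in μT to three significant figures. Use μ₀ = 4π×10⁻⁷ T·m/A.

B ≈ 25.7 μT

The radial connectors point toward the centre, so dl × r̂ = 0 and they contribute nothing.
Each semicircle gives μ₀I/(4R): inner arc 3.67×10⁻⁵ T, outer arc 1.11×10⁻⁵ T.
The two arcs carry current in opposite angular senses, so their fields oppose: B = |3.67×10⁻⁵ − 1.11×10⁻⁵| = 2.57×10⁻⁵ T.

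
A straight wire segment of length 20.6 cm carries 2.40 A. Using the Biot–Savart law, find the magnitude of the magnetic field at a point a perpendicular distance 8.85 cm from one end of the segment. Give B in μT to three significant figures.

B ≈ 2.49 μT

For a finite straight segment, B = (μ₀I/4πd)(sinθ₁ + sinθ₂), where θ₁, θ₂ are the angles from the perpendicular to each end.
The perpendicular foot is at one end, so the two end-offsets along the wire are 0 and L = 0.206 m.
sinθ₁ = 0/√(0²+0.0885²) = 0.0000; sinθ₂ = 0.206/√(0.206²+0.0885²) = 0.9188.
B = (4π×10⁻⁷ × 2.40) / (4π × 0.0885) × (0.0000 + 0.9188) = 2.49×10⁻⁶ T.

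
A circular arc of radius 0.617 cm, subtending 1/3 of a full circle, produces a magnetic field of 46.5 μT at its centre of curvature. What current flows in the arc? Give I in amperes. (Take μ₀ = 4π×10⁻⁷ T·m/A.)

For a circular arc, B = μ₀Iφ/(4πR) with φ in radians; here φ = 2.094 rad.
So I = 4πRB/(μ₀φ) = 4π × 0.00617 × 4.65×10⁻⁵ / (4π×10⁻⁷ × 2.094) = 1.37 A.

I ≈ 1.37 A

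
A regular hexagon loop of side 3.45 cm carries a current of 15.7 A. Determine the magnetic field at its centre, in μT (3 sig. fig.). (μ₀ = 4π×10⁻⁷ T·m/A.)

Each side is a finite straight segment at perpendicular distance d = a/(2 tan(π/6)) = 0.02988 m from the centre, with end-angles ±π/6.
One side contributes B₁ = (μ₀I/4πd)·2 sin(π/6) = 5.25×10⁻⁵ T.
All 6 sides add in the same direction: B = 6 × 5.25×10⁻⁵ = 3.15×10⁻⁴ T.

B ≈ 315 μT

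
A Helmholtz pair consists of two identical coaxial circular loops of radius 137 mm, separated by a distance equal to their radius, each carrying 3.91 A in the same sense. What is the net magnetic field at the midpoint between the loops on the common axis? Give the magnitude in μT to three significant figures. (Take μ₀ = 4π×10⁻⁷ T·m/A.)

B ≈ 25.7 μT

Each loop contributes B = μ₀IR²/[2(R²+z²)^(3/2)] on the axis, with z measured from that loop.
Loop 1 (z = 0.0685 m): B₁ = 1.28×10⁻⁵ T. Loop 2 (z = 0.0685 m): B₂ = 1.28×10⁻⁵ T.
The fields add: B = B₁ + B₂ = 2.57×10⁻⁵ T.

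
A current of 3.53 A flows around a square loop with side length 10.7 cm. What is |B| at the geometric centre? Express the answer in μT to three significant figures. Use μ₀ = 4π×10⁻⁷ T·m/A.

B ≈ 37.3 μT

Each side is a finite straight segment at perpendicular distance d = a/(2 tan(π/4)) = 0.0535 m from the centre, with end-angles ±π/4.
One side contributes B₁ = (μ₀I/4πd)·2 sin(π/4) = 9.33×10⁻⁶ T.
All 4 sides add in the same direction: B = 4 × 9.33×10⁻⁶ = 3.73×10⁻⁵ T.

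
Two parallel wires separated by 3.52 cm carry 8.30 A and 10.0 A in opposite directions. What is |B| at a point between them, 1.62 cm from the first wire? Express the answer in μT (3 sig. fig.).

Each long wire gives B = μ₀I/(2πd). Distances are d₁ = 0.0162 m and d₂ = 0.019 m.
B₁ = 1.02×10⁻⁴ T, B₂ = 1.05×10⁻⁴ T.
Between antiparallel currents both contributions point the same way, so they add. B = B₁ + B₂ = 1.02×10⁻⁴ + 1.05×10⁻⁴ = 2.08×10⁻⁴ T.

B ≈ 208 μT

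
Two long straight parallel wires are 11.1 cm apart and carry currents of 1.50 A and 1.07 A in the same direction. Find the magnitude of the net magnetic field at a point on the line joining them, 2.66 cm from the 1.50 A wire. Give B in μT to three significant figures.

B ≈ 8.74 μT

Each long wire gives B = μ₀I/(2πd). Distances are d₁ = 0.0266 m and d₂ = 0.0844 m.
B₁ = 1.13×10⁻⁵ T, B₂ = 2.54×10⁻⁶ T.
Between parallel currents the two contributions point in opposite directions, so they subtract. B = |B₁ − B₂| = |1.13×10⁻⁵ − 2.54×10⁻⁶| = 8.74×10⁻⁶ T.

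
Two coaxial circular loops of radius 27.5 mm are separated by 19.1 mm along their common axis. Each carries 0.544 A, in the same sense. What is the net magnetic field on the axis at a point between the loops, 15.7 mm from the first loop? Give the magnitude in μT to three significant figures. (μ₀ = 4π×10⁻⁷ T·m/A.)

B ≈ 20.3 μT

Each loop contributes B = μ₀IR²/[2(R²+z²)^(3/2)] on the axis, with z measured from that loop.
Loop 1 (z = 0.0157 m): B₁ = 8.14×10⁻⁶ T. Loop 2 (z = 0.0034 m): B₂ = 1.21×10⁻⁵ T.
The fields add: B = B₁ + B₂ = 2.03×10⁻⁵ T.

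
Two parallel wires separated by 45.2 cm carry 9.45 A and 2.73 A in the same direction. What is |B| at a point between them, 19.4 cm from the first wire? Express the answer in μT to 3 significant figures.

Each long wire gives B = μ₀I/(2πd). Distances are d₁ = 0.194 m and d₂ = 0.258 m.
B₁ = 9.74×10⁻⁶ T, B₂ = 2.12×10⁻⁶ T.
Between parallel currents the two contributions point in opposite directions, so they subtract. B = |B₁ − B₂| = |9.74×10⁻⁶ − 2.12×10⁻⁶| = 7.63×10⁻⁶ T.

B ≈ 7.63 μT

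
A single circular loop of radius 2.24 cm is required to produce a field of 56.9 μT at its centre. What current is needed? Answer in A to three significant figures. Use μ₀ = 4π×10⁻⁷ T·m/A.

At the centre of a circular loop B = μ₀I/(2R), so I = 2RB/μ₀.
With R = 0.0224 m, I = 2 × 0.0224 × 5.69×10⁻⁵ / (4π×10⁻⁷) = 2.03 A.

I ≈ 2.03 A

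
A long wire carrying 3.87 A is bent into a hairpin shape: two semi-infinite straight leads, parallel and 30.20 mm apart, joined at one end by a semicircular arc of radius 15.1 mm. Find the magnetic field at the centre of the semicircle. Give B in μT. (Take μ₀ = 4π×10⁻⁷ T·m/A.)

B ≈ 132 μT

The semicircular arc contributes B_arc = μ₀I·π/(4πR) = μ₀I/(4R) = 8.05×10⁻⁵ T.
Each semi-infinite lead is at perpendicular distance R = 0.0151 m from the centre, with the perpendicular foot at its near end, so it contributes μ₀I/(4πR); both point the same way, together 5.13×10⁻⁵ T.
Arc and leads all point the same direction: B = 8.05×10⁻⁵ + 5.13×10⁻⁵ = 1.32×10⁻⁴ T.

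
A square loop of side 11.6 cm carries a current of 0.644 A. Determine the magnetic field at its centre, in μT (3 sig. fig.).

B ≈ 6.28 μT

Each side is a finite straight segment at perpendicular distance d = a/(2 tan(π/4)) = 0.058 m from the centre, with end-angles ±π/4.
One side contributes B₁ = (μ₀I/4πd)·2 sin(π/4) = 1.57×10⁻⁶ T.
All 4 sides add in the same direction: B = 4 × 1.57×10⁻⁶ = 6.28×10⁻⁶ T.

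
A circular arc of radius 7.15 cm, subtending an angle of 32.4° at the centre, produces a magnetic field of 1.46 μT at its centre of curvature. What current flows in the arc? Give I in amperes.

I ≈ 1.85 A

For a circular arc, B = μ₀Iφ/(4πR) with φ in radians; here φ = 0.5655 rad.
So I = 4πRB/(μ₀φ) = 4π × 0.0715 × 1.46×10⁻⁶ / (4π×10⁻⁷ × 0.5655) = 1.85 A.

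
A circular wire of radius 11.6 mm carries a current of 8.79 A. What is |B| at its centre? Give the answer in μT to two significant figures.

At the centre of a circular loop the Biot–Savart law gives B = μ₀I/(2R).
B = (4π×10⁻⁷ × 8.79) / (2 × 0.0116) = 4.76×10⁻⁴ T.

B ≈ 480 μT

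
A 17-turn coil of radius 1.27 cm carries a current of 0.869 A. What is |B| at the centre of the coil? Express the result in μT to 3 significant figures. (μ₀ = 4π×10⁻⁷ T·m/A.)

B ≈ 731 μT

For an N-turn flat coil, B = Nμ₀I/(2R) with R = 0.0127 m.
B = 17 × 4.30×10⁻⁵ T = 7.31×10⁻⁴ T.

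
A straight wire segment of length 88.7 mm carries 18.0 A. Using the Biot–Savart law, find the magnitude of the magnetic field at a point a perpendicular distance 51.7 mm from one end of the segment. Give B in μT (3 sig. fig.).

For a finite straight segment, B = (μ₀I/4πd)(sinθ₁ + sinθ₂), where θ₁, θ₂ are the angles from the perpendicular to each end.
The perpendicular foot is at one end, so the two end-offsets along the wire are 0 and L = 0.0887 m.
sinθ₁ = 0/√(0²+0.0517²) = 0.0000; sinθ₂ = 0.0887/√(0.0887²+0.0517²) = 0.8640.
B = (4π×10⁻⁷ × 18.0) / (4π × 0.0517) × (0.0000 + 0.8640) = 3.01×10⁻⁵ T.

B ≈ 30.1 μT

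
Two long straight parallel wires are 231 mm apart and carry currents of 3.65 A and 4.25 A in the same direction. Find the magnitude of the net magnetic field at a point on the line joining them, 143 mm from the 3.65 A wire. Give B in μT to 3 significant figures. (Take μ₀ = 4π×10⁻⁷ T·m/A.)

B ≈ 4.55 μT

Each long wire gives B = μ₀I/(2πd). Distances are d₁ = 0.143 m and d₂ = 0.088 m.
B₁ = 5.10×10⁻⁶ T, B₂ = 9.66×10⁻⁶ T.
Between parallel currents the two contributions point in opposite directions, so they subtract. B = |B₁ − B₂| = |5.10×10⁻⁶ − 9.66×10⁻⁶| = 4.55×10⁻⁶ T.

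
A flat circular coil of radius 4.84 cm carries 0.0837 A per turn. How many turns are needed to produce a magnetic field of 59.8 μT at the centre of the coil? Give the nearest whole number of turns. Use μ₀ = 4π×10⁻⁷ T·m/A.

N = 55

For an N-turn coil, B = Nμ₀I/(2R). A single turn gives B₁ = 1.09×10⁻⁶ T with R = 0.0484 m.
N = B/B₁ = 5.98×10⁻⁵ / 1.09×10⁻⁶ = 55.04.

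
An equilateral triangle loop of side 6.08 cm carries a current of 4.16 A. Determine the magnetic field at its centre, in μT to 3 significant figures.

Each side is a finite straight segment at perpendicular distance d = a/(2 tan(π/3)) = 0.01755 m from the centre, with end-angles ±π/3.
One side contributes B₁ = (μ₀I/4πd)·2 sin(π/3) = 4.11×10⁻⁵ T.
All 3 sides add in the same direction: B = 3 × 4.11×10⁻⁵ = 1.23×10⁻⁴ T.

B ≈ 123 μT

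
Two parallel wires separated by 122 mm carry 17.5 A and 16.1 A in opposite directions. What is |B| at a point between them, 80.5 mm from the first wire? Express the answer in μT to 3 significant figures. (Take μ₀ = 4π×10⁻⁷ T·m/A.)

B ≈ 121 μT

Each long wire gives B = μ₀I/(2πd). Distances are d₁ = 0.0805 m and d₂ = 0.0415 m.
B₁ = 4.35×10⁻⁵ T, B₂ = 7.76×10⁻⁵ T.
Between antiparallel currents both contributions point the same way, so they add. B = B₁ + B₂ = 4.35×10⁻⁵ + 7.76×10⁻⁵ = 1.21×10⁻⁴ T.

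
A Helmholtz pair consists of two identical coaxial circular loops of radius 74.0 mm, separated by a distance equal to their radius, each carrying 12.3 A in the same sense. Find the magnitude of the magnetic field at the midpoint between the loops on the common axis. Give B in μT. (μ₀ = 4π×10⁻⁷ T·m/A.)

B ≈ 149 μT

Each loop contributes B = μ₀IR²/[2(R²+z²)^(3/2)] on the axis, with z measured from that loop.
Loop 1 (z = 0.037 m): B₁ = 7.47×10⁻⁵ T. Loop 2 (z = 0.037 m): B₂ = 7.47×10⁻⁵ T.
The fields add: B = B₁ + B₂ = 1.49×10⁻⁴ T.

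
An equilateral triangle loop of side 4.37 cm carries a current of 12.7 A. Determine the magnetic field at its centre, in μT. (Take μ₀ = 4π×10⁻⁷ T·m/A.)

Each side is a finite straight segment at perpendicular distance d = a/(2 tan(π/3)) = 0.01262 m from the centre, with end-angles ±π/3.
One side contributes B₁ = (μ₀I/4πd)·2 sin(π/3) = 1.74×10⁻⁴ T.
All 3 sides add in the same direction: B = 3 × 1.74×10⁻⁴ = 5.23×10⁻⁴ T.

B ≈ 523 μT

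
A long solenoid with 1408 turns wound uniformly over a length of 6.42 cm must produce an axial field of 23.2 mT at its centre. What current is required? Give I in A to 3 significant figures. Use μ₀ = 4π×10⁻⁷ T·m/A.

Inside a long solenoid B = μ₀nI with n = 2.193×10⁴ m⁻¹, so I = B/(μ₀n).
I = 2.32×10⁻² / (4π×10⁻⁷ × 2.193×10⁴) = 0.842 A.

I ≈ 0.842 A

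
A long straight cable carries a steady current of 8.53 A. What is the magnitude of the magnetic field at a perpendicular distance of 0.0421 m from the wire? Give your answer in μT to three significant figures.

B ≈ 40.5 μT

For an infinitely long straight wire, B = μ₀I/(2πd).
B = (4π×10⁻⁷ × 8.53) / (2π × 0.0421) = 4.05×10⁻⁵ T.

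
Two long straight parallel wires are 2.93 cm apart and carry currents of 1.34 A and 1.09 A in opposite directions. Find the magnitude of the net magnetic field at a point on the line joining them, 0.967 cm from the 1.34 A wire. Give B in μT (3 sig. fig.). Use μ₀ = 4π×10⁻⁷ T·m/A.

B ≈ 38.8 μT

Each long wire gives B = μ₀I/(2πd). Distances are d₁ = 0.00967 m and d₂ = 0.01963 m.
B₁ = 2.77×10⁻⁵ T, B₂ = 1.11×10⁻⁵ T.
Between antiparallel currents both contributions point the same way, so they add. B = B₁ + B₂ = 2.77×10⁻⁵ + 1.11×10⁻⁵ = 3.88×10⁻⁵ T.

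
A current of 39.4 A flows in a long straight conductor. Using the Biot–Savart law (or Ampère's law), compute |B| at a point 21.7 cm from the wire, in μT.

For an infinitely long straight wire, B = μ₀I/(2πd).
B = (4π×10⁻⁷ × 39.4) / (2π × 0.217) = 3.63×10⁻⁵ T.

B ≈ 36.3 μT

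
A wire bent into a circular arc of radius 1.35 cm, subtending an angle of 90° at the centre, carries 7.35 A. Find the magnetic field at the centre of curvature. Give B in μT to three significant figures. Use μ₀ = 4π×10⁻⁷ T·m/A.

B ≈ 85.5 μT

The Biot–Savart field of a circular arc at its centre is B = μ₀Iφ/(4πR), with φ = 1.571 rad.
B = (4π×10⁻⁷ × 7.35 × 1.571) / (4π × 0.0135) = 8.55×10⁻⁵ T.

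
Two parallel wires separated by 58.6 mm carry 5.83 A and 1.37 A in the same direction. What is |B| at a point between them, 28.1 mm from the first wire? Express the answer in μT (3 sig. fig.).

B ≈ 32.5 μT

Each long wire gives B = μ₀I/(2πd). Distances are d₁ = 0.0281 m and d₂ = 0.0305 m.
B₁ = 4.15×10⁻⁵ T, B₂ = 8.98×10⁻⁶ T.
Between parallel currents the two contributions point in opposite directions, so they subtract. B = |B₁ − B₂| = |4.15×10⁻⁵ − 8.98×10⁻⁶| = 3.25×10⁻⁵ T.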